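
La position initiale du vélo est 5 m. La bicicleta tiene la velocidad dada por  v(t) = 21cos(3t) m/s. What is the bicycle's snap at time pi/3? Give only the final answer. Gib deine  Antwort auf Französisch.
Le snap à t = pi/3 est s = 0.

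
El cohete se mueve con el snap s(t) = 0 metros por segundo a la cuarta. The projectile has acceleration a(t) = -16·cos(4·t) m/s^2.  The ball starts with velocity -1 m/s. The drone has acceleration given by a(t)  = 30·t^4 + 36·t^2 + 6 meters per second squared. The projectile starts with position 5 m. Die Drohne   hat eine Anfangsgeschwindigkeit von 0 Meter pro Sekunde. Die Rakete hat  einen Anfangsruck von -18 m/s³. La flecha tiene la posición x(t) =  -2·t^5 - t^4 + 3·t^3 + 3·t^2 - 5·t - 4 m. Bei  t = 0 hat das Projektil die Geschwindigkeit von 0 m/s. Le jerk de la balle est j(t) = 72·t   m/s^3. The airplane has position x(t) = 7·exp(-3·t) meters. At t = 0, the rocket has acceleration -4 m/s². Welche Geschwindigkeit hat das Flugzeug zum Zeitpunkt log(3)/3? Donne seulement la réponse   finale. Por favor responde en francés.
La réponse est -7.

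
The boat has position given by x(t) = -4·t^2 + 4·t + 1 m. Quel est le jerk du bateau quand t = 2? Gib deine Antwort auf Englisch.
We must differentiate our position equation x(t) = -4·t^2 + 4·t + 1 3 times. Taking d/dt of x(t), we find v(t) = 4 - 8·t. Differentiating velocity, we get acceleration: a(t) = -8. The derivative of acceleration gives jerk: j(t) = 0. Using j(t) = 0 and substituting t = 2, we find j = 0.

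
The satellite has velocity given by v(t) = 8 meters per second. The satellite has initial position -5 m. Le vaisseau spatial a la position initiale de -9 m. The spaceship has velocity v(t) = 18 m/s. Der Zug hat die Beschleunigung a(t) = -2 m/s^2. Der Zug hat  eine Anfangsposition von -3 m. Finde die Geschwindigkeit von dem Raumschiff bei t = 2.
Aus der Gleichung für die Geschwindigkeit v(t) = 18, setzen wir t = 2 ein und erhalten v = 18.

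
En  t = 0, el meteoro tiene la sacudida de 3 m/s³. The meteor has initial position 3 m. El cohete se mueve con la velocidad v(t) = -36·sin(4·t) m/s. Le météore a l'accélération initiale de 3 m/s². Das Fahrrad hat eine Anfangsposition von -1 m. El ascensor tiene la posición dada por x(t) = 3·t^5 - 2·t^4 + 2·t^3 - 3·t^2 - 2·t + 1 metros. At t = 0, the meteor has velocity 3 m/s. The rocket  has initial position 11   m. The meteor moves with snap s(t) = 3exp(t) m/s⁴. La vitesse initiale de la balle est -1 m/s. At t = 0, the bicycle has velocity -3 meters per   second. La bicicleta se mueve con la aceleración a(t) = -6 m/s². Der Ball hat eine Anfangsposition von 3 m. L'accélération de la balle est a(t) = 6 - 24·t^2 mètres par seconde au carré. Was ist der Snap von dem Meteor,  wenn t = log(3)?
Aus der Gleichung für den Snap s(t) = 3·exp(t), setzen wir t = log(3) ein und erhalten s = 9.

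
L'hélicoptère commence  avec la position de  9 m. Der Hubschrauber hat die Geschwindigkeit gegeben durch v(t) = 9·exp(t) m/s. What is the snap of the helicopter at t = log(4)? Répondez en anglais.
Starting from velocity v(t) = 9·exp(t), we take 3 derivatives. Differentiating velocity, we get acceleration: a(t) = 9·exp(t). The derivative of acceleration gives jerk: j(t) = 9·exp(t). Taking d/dt of j(t), we find s(t) = 9·exp(t). Using s(t) = 9·exp(t) and substituting t = log(4), we find s = 36.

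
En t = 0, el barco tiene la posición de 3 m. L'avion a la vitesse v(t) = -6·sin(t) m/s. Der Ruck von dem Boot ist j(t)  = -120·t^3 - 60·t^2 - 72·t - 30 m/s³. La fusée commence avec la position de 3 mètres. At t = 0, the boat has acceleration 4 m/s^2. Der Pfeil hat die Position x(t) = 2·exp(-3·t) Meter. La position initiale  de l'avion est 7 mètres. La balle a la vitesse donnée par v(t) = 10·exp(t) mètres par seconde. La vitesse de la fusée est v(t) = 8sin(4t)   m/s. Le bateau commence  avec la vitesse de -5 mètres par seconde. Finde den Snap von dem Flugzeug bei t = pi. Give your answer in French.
Pour résoudre ceci, nous devons prendre 3 dérivées de notre équation de la vitesse v(t) = -6·sin(t). La dérivée de la vitesse donne l'accélération: a(t) = -6·cos(t). En dérivant l'accélération, nous obtenons le jerk: j(t) = 6·sin(t). En dérivant le jerk, nous obtenons le snap: s(t) = 6·cos(t). En utilisant s(t) = 6·cos(t) et en substituant t = pi, nous trouvons s = -6.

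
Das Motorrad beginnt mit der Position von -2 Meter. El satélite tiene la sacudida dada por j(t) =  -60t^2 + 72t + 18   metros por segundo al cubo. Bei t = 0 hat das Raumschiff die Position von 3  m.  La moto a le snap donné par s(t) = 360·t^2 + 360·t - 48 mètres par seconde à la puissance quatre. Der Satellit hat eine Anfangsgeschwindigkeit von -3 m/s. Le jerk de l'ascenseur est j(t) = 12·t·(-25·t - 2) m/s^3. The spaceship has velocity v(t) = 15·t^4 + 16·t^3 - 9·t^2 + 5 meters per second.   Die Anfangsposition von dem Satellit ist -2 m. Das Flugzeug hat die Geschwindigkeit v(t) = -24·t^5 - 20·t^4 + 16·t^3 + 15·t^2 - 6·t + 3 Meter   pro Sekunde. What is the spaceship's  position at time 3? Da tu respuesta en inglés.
We need to integrate our velocity equation v(t) = 15·t^4 + 16·t^3 - 9·t^2 + 5 1 time. Taking ∫v(t)dt and applying x(0) = 3, we find x(t) = 3·t^5 + 4·t^4 - 3·t^3 + 5·t + 3. Using x(t) = 3·t^5 + 4·t^4 - 3·t^3 + 5·t + 3 and substituting t = 3, we find x = 990.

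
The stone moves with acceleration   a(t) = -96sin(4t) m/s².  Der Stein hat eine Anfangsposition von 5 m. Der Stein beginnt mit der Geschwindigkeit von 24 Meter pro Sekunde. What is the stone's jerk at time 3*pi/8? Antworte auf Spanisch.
Debemos derivar nuestra ecuación de la aceleración a(t) = -96·sin(4·t) 1 vez. La derivada de la aceleración da la sacudida: j(t) = -384·cos(4·t). De la ecuación de la sacudida j(t) = -384·cos(4·t), sustituimos t = 3*pi/8 para obtener j = 0.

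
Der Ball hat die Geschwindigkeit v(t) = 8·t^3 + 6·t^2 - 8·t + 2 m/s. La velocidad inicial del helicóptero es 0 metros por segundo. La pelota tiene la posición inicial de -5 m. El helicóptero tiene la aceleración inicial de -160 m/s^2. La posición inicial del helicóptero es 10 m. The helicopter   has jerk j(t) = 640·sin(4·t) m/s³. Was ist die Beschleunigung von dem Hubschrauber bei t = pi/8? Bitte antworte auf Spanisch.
Para resolver esto, necesitamos tomar 1 antiderivada de nuestra ecuación de la sacudida j(t) = 640·sin(4·t). Integrando la sacudida y usando la condición inicial a(0) = -160, obtenemos a(t) = -160·cos(4·t). De la ecuación de la aceleración a(t) = -160·cos(4·t), sustituimos t = pi/8 para obtener a = 0.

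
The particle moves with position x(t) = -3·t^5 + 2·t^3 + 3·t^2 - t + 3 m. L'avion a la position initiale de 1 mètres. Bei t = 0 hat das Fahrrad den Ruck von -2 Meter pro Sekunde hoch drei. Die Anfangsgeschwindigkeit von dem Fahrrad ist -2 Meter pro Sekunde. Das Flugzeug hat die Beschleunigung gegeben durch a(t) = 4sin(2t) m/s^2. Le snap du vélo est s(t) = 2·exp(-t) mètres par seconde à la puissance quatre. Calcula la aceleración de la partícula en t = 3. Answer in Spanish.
Para resolver esto, necesitamos tomar 2 derivadas de nuestra ecuación de la posición x(t) = -3·t^5 + 2·t^3 + 3·t^2 - t + 3. Tomando d/dt de x(t), encontramos v(t) = -15·t^4 + 6·t^2 + 6·t - 1. Derivando la velocidad, obtenemos la aceleración: a(t) = -60·t^3 + 12·t + 6. Usando a(t) = -60·t^3 + 12·t + 6 y sustituyendo t = 3, encontramos a = -1578.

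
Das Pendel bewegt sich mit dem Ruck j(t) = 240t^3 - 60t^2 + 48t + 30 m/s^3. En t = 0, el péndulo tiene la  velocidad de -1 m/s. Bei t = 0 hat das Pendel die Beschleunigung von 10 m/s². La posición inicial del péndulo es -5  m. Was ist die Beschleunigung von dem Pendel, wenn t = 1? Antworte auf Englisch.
We need to integrate our jerk equation j(t) = 240·t^3 - 60·t^2 + 48·t + 30 1 time. The antiderivative of jerk, with a(0) = 10, gives acceleration: a(t) = 60·t^4 - 20·t^3 + 24·t^2 + 30·t + 10. Using a(t) = 60·t^4 - 20·t^3 + 24·t^2 + 30·t + 10 and substituting t = 1, we find a = 104.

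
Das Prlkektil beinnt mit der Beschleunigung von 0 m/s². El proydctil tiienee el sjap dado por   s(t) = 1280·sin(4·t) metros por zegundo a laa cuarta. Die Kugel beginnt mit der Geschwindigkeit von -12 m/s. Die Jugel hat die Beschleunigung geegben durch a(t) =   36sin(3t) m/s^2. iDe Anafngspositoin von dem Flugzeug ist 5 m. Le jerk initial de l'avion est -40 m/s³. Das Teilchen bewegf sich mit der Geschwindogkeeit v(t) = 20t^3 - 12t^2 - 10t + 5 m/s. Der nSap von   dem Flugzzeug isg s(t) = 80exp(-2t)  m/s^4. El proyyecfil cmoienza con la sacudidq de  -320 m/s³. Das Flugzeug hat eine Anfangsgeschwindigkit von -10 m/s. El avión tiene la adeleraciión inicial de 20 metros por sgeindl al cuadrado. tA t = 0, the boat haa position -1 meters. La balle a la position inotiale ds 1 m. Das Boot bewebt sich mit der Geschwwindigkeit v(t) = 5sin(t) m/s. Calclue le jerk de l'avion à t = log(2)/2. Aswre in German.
Um dies zu lösen, müssen wir 1 Stammfunktion unserer Gleichung für den Snap s(t) = 80·exp(-2·t) finden. Durch Integration von dem Snap und Verwendung der Anfangsbedingung j(0) = -40, erhalten wir j(t) = -40·exp(-2·t). Aus der Gleichung für den Ruck j(t) = -40·exp(-2·t), setzen wir t = log(2)/2 ein und erhalten j = -20.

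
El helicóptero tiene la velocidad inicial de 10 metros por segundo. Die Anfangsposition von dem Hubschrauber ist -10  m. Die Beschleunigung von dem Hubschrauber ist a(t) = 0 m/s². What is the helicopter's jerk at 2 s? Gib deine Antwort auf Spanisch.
Partiendo de la aceleración a(t) = 0, tomamos 1 derivada. La derivada de la aceleración da la sacudida: j(t) = 0. Tenemos la sacudida j(t) = 0. Sustituyendo t = 2: j(2) = 0.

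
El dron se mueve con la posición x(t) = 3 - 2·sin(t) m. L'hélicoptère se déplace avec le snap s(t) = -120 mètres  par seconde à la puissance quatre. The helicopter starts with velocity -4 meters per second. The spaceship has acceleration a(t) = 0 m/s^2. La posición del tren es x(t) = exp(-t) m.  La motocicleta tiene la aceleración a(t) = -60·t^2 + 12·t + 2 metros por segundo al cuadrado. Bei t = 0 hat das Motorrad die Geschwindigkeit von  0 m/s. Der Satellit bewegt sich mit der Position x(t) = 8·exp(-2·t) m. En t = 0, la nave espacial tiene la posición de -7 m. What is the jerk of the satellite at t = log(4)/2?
We must differentiate our position equation x(t) = 8·exp(-2·t) 3 times. Taking d/dt of x(t), we find v(t) = -16·exp(-2·t). Differentiating velocity, we get acceleration: a(t) = 32·exp(-2·t). The derivative of acceleration gives jerk: j(t) = -64·exp(-2·t). Using j(t) = -64·exp(-2·t) and substituting t = log(4)/2, we find j = -16.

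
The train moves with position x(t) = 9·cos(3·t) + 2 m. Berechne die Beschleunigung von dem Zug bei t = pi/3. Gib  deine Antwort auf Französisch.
Nous devons dériver notre équation de la position x(t) = 9·cos(3·t) + 2 2 fois. La dérivée de la position donne la vitesse: v(t) = -27·sin(3·t). En prenant d/dt de v(t), nous trouvons a(t) = -81·cos(3·t). En utilisant a(t) = -81·cos(3·t) et en substituant t = pi/3, nous trouvons a = 81.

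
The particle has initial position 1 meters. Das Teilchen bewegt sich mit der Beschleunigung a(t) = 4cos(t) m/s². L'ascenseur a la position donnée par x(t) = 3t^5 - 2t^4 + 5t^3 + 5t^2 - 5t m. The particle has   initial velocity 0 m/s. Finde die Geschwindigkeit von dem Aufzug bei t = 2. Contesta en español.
Partiendo de la posición x(t) = 3·t^5 - 2·t^4 + 5·t^3 + 5·t^2 - 5·t, tomamos 1 derivada. Tomando d/dt de x(t), encontramos v(t) = 15·t^4 - 8·t^3 + 15·t^2 + 10·t - 5. De la ecuación de la velocidad v(t) = 15·t^4 - 8·t^3 + 15·t^2 + 10·t - 5, sustituimos t = 2 para obtener v = 251.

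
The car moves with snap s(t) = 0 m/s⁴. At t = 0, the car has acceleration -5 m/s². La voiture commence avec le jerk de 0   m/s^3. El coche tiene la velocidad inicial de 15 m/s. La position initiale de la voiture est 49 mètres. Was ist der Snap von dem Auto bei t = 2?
Aus der Gleichung für den Snap s(t) = 0, setzen wir t = 2 ein und erhalten s = 0.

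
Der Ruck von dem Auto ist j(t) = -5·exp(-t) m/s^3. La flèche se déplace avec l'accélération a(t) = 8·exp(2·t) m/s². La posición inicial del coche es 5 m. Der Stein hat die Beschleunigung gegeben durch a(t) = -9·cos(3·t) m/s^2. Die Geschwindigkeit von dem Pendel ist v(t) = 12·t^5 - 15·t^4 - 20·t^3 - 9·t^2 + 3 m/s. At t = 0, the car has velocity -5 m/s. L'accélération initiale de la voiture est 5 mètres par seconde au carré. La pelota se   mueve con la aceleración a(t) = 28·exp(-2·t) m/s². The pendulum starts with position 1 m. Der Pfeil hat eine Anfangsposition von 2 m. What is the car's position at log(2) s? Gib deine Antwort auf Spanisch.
Necesitamos integrar nuestra ecuación de la sacudida j(t) = -5·exp(-t) 3 veces. Integrando la sacudida y usando la condición inicial a(0) = 5, obtenemos a(t) = 5·exp(-t). Integrando la aceleración y usando la condición inicial v(0) = -5, obtenemos v(t) = -5·exp(-t). Tomando ∫v(t)dt y aplicando x(0) = 5, encontramos x(t) = 5·exp(-t). Usando x(t) = 5·exp(-t) y sustituyendo t = log(2), encontramos x = 5/2.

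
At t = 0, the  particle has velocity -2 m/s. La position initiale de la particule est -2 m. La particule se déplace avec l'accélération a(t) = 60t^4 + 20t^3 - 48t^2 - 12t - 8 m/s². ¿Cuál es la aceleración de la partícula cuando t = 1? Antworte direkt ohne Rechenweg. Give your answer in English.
The acceleration at t = 1 is a = 12.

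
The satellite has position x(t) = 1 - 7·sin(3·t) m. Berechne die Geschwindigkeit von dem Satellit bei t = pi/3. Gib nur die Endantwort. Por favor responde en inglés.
v(pi/3) = 21.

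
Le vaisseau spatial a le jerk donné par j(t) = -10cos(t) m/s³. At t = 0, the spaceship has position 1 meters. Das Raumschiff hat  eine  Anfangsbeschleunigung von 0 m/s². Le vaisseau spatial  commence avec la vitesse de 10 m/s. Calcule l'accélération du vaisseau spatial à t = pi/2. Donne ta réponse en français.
Pour résoudre ceci, nous devons prendre 1 primitive de notre équation du jerk j(t) = -10·cos(t). L'intégrale du jerk, avec a(0) = 0, donne l'accélération: a(t) = -10·sin(t). En utilisant a(t) = -10·sin(t) et en substituant t = pi/2, nous trouvons a = -10.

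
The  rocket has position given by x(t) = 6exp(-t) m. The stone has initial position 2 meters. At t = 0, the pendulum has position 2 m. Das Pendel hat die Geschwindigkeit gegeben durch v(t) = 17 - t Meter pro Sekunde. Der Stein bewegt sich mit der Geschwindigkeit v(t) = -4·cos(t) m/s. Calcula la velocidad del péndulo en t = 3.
Tenemos la velocidad v(t) = 17 - t. Sustituyendo t = 3: v(3) = 14.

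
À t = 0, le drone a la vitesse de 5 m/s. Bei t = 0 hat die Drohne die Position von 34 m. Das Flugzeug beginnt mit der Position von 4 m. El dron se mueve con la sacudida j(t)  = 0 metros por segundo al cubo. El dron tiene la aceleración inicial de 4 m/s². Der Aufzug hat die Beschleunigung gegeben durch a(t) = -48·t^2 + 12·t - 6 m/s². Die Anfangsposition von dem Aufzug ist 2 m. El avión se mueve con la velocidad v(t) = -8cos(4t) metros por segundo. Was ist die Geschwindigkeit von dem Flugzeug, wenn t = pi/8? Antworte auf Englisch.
Using v(t) = -8·cos(4·t) and substituting t = pi/8, we find v = 0.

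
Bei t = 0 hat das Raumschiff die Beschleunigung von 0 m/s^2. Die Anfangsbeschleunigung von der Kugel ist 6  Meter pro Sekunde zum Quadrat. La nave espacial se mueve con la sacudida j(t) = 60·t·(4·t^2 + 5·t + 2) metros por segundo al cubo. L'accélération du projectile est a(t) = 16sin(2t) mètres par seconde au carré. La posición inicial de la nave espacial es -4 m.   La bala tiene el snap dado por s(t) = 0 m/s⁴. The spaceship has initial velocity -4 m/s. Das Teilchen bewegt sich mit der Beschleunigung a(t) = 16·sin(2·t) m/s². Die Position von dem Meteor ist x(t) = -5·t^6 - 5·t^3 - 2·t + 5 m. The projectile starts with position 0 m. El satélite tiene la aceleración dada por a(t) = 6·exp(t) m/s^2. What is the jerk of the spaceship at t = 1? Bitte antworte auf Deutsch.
Wir haben den Ruck j(t) = 60·t·(4·t^2 + 5·t + 2). Durch Einsetzen von t = 1: j(1) = 660.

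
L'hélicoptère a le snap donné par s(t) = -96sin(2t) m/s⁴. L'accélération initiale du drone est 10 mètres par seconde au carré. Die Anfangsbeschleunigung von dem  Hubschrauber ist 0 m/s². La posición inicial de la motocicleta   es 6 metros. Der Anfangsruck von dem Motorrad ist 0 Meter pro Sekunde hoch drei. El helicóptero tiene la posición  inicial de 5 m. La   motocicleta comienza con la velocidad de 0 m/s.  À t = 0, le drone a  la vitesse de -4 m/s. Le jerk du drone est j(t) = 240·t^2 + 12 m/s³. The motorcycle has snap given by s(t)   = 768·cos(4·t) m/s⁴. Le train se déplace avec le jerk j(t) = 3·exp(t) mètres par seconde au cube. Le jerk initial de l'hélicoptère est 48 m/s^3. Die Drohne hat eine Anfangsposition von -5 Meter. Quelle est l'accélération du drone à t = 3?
Nous devons trouver l'intégrale de notre équation du jerk j(t) = 240·t^2 + 12 1 fois. En intégrant le jerk et en utilisant la condition initiale a(0) = 10, nous obtenons a(t) = 80·t^3 + 12·t + 10. En utilisant a(t) = 80·t^3 + 12·t + 10 et en substituant t = 3, nous trouvons a = 2206.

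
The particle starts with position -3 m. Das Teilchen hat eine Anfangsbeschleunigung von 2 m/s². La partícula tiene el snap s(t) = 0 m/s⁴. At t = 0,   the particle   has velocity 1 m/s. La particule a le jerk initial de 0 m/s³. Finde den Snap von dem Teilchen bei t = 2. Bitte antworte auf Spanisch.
Usando s(t) = 0 y sustituyendo t = 2, encontramos s = 0.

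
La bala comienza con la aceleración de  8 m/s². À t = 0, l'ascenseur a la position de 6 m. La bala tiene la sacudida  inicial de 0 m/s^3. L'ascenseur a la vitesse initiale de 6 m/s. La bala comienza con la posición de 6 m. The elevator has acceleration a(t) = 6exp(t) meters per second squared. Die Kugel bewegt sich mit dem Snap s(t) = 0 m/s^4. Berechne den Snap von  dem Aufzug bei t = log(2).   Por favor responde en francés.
En partant de l'accélération a(t) = 6·exp(t), nous prenons 2 dérivées. En prenant d/dt de a(t), nous trouvons j(t) = 6·exp(t). En prenant d/dt de j(t), nous trouvons s(t) = 6·exp(t). En utilisant s(t) = 6·exp(t) et en substituant t = log(2), nous trouvons s = 12.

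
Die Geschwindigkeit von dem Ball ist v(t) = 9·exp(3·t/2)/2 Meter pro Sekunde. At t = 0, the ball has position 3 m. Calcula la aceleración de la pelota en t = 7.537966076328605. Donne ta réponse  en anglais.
Starting from velocity v(t) = 9·exp(3·t/2)/2, we take 1 derivative. Taking d/dt of v(t), we find a(t) = 27·exp(3·t/2)/4. From the given acceleration equation a(t) = 27·exp(3·t/2)/4, we substitute t = 7.537966076328605 to get a = 549350.318210156.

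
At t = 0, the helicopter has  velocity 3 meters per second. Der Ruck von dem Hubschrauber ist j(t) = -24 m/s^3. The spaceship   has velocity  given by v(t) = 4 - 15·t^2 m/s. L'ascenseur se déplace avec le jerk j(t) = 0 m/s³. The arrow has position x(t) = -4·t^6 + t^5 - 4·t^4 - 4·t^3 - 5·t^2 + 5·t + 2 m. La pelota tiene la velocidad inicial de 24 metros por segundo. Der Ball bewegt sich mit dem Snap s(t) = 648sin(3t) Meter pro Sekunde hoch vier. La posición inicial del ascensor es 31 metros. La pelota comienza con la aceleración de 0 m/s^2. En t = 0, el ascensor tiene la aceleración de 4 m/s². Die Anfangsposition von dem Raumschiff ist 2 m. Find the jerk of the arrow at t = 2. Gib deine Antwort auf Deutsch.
Ausgehend von der Position x(t) = -4·t^6 + t^5 - 4·t^4 - 4·t^3 - 5·t^2 + 5·t + 2, nehmen wir 3 Ableitungen. Die Ableitung von der Position ergibt die Geschwindigkeit: v(t) = -24·t^5 + 5·t^4 - 16·t^3 - 12·t^2 - 10·t + 5. Durch Ableiten von der Geschwindigkeit erhalten wir die Beschleunigung: a(t) = -120·t^4 + 20·t^3 - 48·t^2 - 24·t - 10. Die Ableitung von der Beschleunigung ergibt den Ruck: j(t) = -480·t^3 + 60·t^2 - 96·t - 24. Aus der Gleichung für den Ruck j(t) = -480·t^3 + 60·t^2 - 96·t - 24, setzen wir t = 2 ein und erhalten j = -3816.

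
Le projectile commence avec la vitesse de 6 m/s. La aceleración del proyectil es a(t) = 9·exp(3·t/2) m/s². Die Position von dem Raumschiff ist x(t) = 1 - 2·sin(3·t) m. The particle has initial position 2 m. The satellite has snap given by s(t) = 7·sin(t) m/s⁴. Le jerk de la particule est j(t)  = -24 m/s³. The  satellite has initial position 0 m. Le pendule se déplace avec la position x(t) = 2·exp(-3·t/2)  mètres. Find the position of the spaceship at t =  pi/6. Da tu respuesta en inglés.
We have position x(t) = 1 - 2·sin(3·t). Substituting t = pi/6: x(pi/6) = -1.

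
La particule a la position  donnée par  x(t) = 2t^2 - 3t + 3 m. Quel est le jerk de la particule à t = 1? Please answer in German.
Wir müssen unsere Gleichung für die Position x(t) = 2·t^2 - 3·t + 3 3-mal ableiten. Mit d/dt von x(t) finden wir v(t) = 4·t - 3. Mit d/dt von v(t) finden wir a(t) = 4. Durch Ableiten von der Beschleunigung erhalten wir den Ruck: j(t) = 0. Mit j(t) = 0 und Einsetzen von t = 1, finden wir j = 0.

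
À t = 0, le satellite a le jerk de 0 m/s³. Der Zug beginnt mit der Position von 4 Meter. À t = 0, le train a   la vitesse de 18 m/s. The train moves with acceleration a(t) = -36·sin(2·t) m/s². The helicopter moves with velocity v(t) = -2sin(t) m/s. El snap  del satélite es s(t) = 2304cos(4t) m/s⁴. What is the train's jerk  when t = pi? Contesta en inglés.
We must differentiate our acceleration equation a(t) = -36·sin(2·t) 1 time. The derivative of acceleration gives jerk: j(t) = -72·cos(2·t). Using j(t) = -72·cos(2·t) and substituting t = pi, we find j = -72.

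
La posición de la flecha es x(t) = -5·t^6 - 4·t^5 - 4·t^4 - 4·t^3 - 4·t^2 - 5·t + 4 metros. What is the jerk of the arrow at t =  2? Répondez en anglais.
Starting from position x(t) = -5·t^6 - 4·t^5 - 4·t^4 - 4·t^3 - 4·t^2 - 5·t + 4, we take 3 derivatives. Differentiating position, we get velocity: v(t) = -30·t^5 - 20·t^4 - 16·t^3 - 12·t^2 - 8·t - 5. Taking d/dt of v(t), we find a(t) = -150·t^4 - 80·t^3 - 48·t^2 - 24·t - 8. The derivative of acceleration gives jerk: j(t) = -600·t^3 - 240·t^2 - 96·t - 24. Using j(t) = -600·t^3 - 240·t^2 - 96·t - 24 and substituting t = 2, we find j = -5976.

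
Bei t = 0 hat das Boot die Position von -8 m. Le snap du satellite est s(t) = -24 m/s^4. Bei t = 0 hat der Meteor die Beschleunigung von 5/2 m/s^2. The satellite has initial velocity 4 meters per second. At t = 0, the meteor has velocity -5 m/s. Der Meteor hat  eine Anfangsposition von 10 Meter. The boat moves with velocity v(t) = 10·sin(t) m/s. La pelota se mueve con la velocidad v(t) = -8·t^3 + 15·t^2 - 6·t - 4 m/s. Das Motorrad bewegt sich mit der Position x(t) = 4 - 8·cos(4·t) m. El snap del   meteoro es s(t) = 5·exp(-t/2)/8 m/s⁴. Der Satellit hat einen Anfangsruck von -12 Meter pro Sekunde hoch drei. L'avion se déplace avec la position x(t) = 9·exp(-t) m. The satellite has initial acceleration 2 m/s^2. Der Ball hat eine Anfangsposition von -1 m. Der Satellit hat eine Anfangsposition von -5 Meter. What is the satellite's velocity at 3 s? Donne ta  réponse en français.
Pour résoudre ceci, nous devons prendre 3 primitives de notre équation du snap s(t) = -24. En prenant ∫s(t)dt et en appliquant j(0) = -12, nous trouvons j(t) = -24·t - 12. L'intégrale du jerk est l'accélération. En utilisant a(0) = 2, nous obtenons a(t) = -12·t^2 - 12·t + 2. En prenant ∫a(t)dt et en appliquant v(0) = 4, nous trouvons v(t) = -4·t^3 - 6·t^2 + 2·t + 4. Nous avons la vitesse v(t) = -4·t^3 - 6·t^2 + 2·t + 4. En substituant t = 3: v(3) = -152.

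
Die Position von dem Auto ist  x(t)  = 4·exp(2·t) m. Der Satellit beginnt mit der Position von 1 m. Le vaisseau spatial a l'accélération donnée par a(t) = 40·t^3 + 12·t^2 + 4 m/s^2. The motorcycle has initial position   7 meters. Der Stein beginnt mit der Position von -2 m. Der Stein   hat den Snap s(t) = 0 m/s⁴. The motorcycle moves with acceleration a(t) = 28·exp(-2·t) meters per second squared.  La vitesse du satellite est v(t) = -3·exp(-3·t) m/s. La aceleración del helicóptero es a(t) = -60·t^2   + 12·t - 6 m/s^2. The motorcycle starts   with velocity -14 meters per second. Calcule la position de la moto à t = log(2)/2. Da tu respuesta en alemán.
Wir müssen unsere Gleichung für die Beschleunigung a(t) = 28·exp(-2·t) 2-mal integrieren. Die Stammfunktion von der Beschleunigung, mit v(0) = -14, ergibt die Geschwindigkeit: v(t) = -14·exp(-2·t). Durch Integration von der Geschwindigkeit und Verwendung der Anfangsbedingung x(0) = 7, erhalten wir x(t) = 7·exp(-2·t). Wir haben die Position x(t) = 7·exp(-2·t). Durch Einsetzen von t = log(2)/2: x(log(2)/2) = 7/2.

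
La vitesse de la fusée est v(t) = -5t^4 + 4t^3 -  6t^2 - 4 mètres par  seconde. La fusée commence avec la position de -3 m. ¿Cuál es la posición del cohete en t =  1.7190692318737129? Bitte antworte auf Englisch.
We need to integrate our velocity equation v(t) = -5·t^4 + 4·t^3 - 6·t^2 - 4 1 time. Integrating velocity and using the initial condition x(0) = -3, we get x(t) = -t^5 + t^4 - 2·t^3 - 4·t - 3. Using x(t) = -t^5 + t^4 - 2·t^3 - 4·t - 3 and substituting t = 1.7190692318737129, we find x = -26.3164366898054.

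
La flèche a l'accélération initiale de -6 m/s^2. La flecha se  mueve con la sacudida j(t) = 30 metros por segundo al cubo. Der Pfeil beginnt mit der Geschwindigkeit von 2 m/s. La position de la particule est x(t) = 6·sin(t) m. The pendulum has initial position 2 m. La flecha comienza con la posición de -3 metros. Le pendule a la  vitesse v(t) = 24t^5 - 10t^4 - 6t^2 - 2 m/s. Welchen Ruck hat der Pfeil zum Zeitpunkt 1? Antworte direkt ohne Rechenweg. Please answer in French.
À t = 1, j = 30.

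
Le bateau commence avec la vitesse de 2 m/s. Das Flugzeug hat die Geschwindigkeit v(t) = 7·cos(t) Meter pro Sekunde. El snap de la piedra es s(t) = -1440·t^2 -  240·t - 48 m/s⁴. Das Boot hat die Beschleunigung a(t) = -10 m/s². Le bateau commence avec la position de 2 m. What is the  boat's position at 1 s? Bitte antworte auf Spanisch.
Necesitamos integrar nuestra ecuación de la aceleración a(t) = -10 2 veces. Integrando la aceleración y usando la condición inicial v(0) = 2, obtenemos v(t) = 2 - 10·t. Integrando la velocidad y usando la condición inicial x(0) = 2, obtenemos x(t) = -5·t^2 + 2·t + 2. Tenemos la posición x(t) = -5·t^2 + 2·t + 2. Sustituyendo t = 1: x(1) = -1.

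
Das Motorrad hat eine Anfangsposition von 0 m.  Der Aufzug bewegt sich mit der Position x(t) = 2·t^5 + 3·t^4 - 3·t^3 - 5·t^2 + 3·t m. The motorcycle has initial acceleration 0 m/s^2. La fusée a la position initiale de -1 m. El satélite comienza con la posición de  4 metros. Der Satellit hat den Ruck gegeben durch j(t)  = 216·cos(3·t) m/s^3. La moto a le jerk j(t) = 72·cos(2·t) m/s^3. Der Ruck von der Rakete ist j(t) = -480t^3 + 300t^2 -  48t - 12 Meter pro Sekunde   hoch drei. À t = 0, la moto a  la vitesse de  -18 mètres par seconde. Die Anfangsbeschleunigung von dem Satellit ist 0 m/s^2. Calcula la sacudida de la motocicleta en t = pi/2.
Usando j(t) = 72·cos(2·t) y sustituyendo t = pi/2, encontramos j = -72.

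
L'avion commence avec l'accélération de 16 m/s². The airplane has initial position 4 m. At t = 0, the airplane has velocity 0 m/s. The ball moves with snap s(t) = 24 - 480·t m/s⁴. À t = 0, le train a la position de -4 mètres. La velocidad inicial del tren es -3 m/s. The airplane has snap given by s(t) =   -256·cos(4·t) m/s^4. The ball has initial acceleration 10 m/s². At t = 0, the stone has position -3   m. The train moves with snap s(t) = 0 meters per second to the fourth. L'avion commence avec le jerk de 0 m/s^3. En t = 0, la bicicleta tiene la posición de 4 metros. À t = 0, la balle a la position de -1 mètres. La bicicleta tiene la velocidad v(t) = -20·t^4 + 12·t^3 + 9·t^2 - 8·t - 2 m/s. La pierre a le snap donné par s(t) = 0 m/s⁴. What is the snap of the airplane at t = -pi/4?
From the given snap equation s(t) = -256·cos(4·t), we substitute t = -pi/4 to get s = 256.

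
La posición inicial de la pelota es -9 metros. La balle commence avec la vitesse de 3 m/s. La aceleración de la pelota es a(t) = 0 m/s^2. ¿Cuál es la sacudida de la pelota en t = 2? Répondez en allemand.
Wir müssen unsere Gleichung für die Beschleunigung a(t) = 0 1-mal ableiten. Mit d/dt von a(t) finden wir j(t) = 0. Mit j(t) = 0 und Einsetzen von t = 2, finden wir j = 0.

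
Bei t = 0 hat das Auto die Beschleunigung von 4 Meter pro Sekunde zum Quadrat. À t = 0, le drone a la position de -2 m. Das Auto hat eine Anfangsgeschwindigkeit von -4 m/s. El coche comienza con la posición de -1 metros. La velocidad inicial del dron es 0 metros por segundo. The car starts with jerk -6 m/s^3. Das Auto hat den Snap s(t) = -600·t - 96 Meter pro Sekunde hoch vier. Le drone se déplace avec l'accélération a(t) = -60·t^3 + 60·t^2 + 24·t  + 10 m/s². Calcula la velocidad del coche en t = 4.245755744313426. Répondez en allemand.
Wir müssen die Stammfunktion unserer Gleichung für den Snap s(t) = -600·t - 96 3-mal finden. Mit ∫s(t)dt und Anwendung von j(0) = -6, finden wir j(t) = -300·t^2 - 96·t - 6. Mit ∫j(t)dt und Anwendung von a(0) = 4, finden wir a(t) = -100·t^3 - 48·t^2 - 6·t + 4. Durch Integration von der Beschleunigung und Verwendung der Anfangsbedingung v(0) = -4, erhalten wir v(t) = -25·t^4 - 16·t^3 - 3·t^2 + 4·t - 4. Aus der Gleichung für die Geschwindigkeit v(t) = -25·t^4 - 16·t^3 - 3·t^2 + 4·t - 4, setzen wir t = 4.245755744313426 ein und erhalten v = -9389.48534204288.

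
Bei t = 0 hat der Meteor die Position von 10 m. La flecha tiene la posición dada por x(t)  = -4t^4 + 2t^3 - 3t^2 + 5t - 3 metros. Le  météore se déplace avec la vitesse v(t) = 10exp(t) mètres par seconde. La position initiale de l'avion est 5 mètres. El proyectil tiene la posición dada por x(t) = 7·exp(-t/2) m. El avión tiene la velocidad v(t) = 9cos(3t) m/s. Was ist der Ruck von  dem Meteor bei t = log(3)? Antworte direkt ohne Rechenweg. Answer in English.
j(log(3)) = 30.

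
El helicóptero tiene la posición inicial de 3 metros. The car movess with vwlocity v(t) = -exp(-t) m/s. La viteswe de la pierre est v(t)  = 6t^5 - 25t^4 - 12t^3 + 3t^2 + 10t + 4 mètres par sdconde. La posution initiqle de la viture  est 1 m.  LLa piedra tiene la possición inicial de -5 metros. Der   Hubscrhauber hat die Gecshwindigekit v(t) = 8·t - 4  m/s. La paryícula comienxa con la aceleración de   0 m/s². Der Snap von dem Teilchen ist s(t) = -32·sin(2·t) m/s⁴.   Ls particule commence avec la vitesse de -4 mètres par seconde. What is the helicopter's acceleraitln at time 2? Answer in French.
En partant de la vitesse v(t) = 8·t - 4, nous prenons 1 dérivée. En dérivant la vitesse, nous obtenons l'accélération: a(t) = 8. De l'équation de l'accélération a(t) = 8, nous substituons t = 2 pour obtenir a = 8.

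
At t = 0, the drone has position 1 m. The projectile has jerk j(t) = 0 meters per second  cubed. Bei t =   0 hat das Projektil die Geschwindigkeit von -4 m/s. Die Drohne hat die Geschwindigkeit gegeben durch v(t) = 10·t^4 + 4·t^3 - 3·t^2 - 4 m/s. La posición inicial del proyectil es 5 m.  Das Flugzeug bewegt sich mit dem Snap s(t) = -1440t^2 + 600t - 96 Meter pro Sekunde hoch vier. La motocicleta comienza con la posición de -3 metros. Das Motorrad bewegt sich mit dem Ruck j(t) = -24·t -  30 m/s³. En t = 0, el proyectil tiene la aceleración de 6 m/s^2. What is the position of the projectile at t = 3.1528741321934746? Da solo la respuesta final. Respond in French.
La réponse est 22.2103493515904.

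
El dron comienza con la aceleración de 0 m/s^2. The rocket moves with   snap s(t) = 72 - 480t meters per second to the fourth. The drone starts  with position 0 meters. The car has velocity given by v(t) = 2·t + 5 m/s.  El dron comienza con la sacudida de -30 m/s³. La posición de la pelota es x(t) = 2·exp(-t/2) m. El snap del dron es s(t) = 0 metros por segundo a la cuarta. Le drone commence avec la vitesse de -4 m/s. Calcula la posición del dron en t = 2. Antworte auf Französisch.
En partant du snap s(t) = 0, nous prenons 4 intégrales. L'intégrale du snap, avec j(0) = -30, donne le jerk: j(t) = -30. La primitive du jerk est l'accélération. En utilisant a(0) = 0, nous obtenons a(t) = -30·t. En prenant ∫a(t)dt et en appliquant v(0) = -4, nous trouvons v(t) = -15·t^2 - 4. En intégrant la vitesse et en utilisant la condition initiale x(0) = 0, nous obtenons x(t) = -5·t^3 - 4·t. De l'équation de la position x(t) = -5·t^3 - 4·t, nous substituons t = 2 pour obtenir x = -48.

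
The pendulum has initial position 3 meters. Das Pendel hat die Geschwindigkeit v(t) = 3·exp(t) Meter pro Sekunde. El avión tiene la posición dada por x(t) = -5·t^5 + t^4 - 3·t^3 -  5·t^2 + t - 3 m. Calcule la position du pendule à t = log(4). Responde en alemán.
Ausgehend von der Geschwindigkeit v(t) = 3·exp(t), nehmen wir 1 Integral. Die Stammfunktion von der Geschwindigkeit, mit x(0) = 3, ergibt die Position: x(t) = 3·exp(t). Mit x(t) = 3·exp(t) und Einsetzen von t = log(4), finden wir x = 12.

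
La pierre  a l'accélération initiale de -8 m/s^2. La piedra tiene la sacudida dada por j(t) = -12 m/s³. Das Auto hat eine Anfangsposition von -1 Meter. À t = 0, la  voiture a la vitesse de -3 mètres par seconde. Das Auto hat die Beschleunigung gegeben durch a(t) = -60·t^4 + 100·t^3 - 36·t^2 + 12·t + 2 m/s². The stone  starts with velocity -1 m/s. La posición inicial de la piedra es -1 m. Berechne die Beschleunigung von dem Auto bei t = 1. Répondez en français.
En utilisant a(t) = -60·t^4 + 100·t^3 - 36·t^2 + 12·t + 2 et en substituant t = 1, nous trouvons a = 18.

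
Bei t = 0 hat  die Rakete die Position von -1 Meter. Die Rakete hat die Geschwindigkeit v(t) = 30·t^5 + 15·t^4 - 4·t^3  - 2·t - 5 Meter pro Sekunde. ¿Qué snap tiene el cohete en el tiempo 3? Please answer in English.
To solve this, we need to take 3 derivatives of our velocity equation v(t) = 30·t^5 + 15·t^4 - 4·t^3 - 2·t - 5. Differentiating velocity, we get acceleration: a(t) = 150·t^4 + 60·t^3 - 12·t^2 - 2. The derivative of acceleration gives jerk: j(t) = 600·t^3 + 180·t^2 - 24·t. The derivative of jerk gives snap: s(t) = 1800·t^2 + 360·t - 24. Using s(t) = 1800·t^2 + 360·t - 24 and substituting t = 3, we find s = 17256.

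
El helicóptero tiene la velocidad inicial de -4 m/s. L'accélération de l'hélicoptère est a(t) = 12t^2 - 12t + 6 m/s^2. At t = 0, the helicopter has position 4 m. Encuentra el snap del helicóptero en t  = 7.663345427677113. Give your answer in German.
Wir müssen unsere Gleichung für die Beschleunigung a(t) = 12·t^2 - 12·t + 6 2-mal ableiten. Durch Ableiten von der Beschleunigung erhalten wir den Ruck: j(t) = 24·t - 12. Die Ableitung von dem Ruck ergibt den Snap: s(t) = 24. Mit s(t) = 24 und Einsetzen von t = 7.663345427677113, finden wir s = 24.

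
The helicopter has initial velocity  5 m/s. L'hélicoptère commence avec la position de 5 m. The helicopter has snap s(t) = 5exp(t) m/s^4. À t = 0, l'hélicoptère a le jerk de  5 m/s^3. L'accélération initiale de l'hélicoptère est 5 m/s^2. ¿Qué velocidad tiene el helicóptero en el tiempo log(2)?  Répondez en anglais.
Starting from snap s(t) = 5·exp(t), we take 3 integrals. Finding the antiderivative of s(t) and using j(0) = 5: j(t) = 5·exp(t). Integrating jerk and using the initial condition a(0) = 5, we get a(t) = 5·exp(t). Finding the antiderivative of a(t) and using v(0) = 5: v(t) = 5·exp(t). Using v(t) = 5·exp(t) and substituting t = log(2), we find v = 10.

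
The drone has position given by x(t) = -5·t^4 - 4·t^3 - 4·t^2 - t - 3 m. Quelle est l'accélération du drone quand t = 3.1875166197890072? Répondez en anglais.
Starting from position x(t) = -5·t^4 - 4·t^3 - 4·t^2 - t - 3, we take 2 derivatives. Taking d/dt of x(t), we find v(t) = -20·t^3 - 12·t^2 - 8·t - 1. Taking d/dt of v(t), we find a(t) = -60·t^2 - 24·t - 8. Using a(t) = -60·t^2 - 24·t - 8 and substituting t = 3.1875166197890072, we find a = -694.116130960805.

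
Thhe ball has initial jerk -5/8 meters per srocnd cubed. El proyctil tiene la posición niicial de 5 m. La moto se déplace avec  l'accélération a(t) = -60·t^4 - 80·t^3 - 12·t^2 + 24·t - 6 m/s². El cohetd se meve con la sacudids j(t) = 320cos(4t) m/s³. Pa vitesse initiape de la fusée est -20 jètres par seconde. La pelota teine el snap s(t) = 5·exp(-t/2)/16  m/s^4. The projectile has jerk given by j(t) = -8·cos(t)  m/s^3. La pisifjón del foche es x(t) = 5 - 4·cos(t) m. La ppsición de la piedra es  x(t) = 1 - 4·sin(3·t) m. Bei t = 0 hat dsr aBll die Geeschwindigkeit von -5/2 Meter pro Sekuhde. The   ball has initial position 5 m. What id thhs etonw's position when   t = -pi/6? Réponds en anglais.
We have position x(t) = 1 - 4·sin(3·t). Substituting t = -pi/6: x(-pi/6) = 5.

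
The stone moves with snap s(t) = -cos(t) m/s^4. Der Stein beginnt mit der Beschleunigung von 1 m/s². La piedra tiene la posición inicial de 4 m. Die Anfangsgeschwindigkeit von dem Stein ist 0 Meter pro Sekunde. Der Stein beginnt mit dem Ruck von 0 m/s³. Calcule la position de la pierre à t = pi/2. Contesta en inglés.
Starting from snap s(t) = -cos(t), we take 4 integrals. The antiderivative of snap, with j(0) = 0, gives jerk: j(t) = -sin(t). Taking ∫j(t)dt and applying a(0) = 1, we find a(t) = cos(t). Finding the integral of a(t) and using v(0) = 0: v(t) = sin(t). The antiderivative of velocity, with x(0) = 4, gives position: x(t) = 5 - cos(t). We have position x(t) = 5 - cos(t). Substituting t = pi/2: x(pi/2) = 5.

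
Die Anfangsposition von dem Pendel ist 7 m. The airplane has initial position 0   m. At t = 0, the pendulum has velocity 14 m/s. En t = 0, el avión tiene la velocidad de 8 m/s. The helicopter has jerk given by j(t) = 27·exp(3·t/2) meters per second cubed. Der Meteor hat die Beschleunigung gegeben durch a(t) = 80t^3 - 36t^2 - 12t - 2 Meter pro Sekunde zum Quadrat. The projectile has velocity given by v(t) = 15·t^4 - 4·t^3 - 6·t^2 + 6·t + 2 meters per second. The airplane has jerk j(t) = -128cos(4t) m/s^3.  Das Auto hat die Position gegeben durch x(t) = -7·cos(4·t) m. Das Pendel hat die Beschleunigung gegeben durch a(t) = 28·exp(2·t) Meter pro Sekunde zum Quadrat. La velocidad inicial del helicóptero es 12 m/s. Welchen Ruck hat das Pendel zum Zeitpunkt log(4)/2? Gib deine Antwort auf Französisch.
Nous devons dériver notre équation de l'accélération a(t) = 28·exp(2·t) 1 fois. En prenant d/dt de a(t), nous trouvons j(t) = 56·exp(2·t). En utilisant j(t) = 56·exp(2·t) et en substituant t = log(4)/2, nous trouvons j = 224.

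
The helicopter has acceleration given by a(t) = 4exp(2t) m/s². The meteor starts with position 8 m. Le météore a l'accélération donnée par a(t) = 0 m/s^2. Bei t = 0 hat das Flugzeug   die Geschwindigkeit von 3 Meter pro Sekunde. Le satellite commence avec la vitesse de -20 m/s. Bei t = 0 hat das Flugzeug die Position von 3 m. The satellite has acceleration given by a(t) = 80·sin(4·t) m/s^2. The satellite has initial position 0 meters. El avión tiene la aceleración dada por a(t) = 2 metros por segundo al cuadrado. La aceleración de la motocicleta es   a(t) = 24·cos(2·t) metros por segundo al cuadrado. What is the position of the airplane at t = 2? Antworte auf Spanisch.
Partiendo de la aceleración a(t) = 2, tomamos 2 antiderivadas. La integral de la aceleración, con v(0) = 3, da la velocidad: v(t) = 2·t + 3. La integral de la velocidad es la posición. Usando x(0) = 3, obtenemos x(t) = t^2 + 3·t + 3. Usando x(t) = t^2 + 3·t + 3 y sustituyendo t = 2, encontramos x = 13.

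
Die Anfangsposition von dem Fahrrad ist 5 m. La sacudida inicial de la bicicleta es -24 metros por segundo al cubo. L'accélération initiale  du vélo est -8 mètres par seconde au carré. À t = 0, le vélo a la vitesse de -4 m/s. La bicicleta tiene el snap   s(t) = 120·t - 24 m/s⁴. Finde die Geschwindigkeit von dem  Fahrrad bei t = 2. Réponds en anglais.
Starting from snap s(t) = 120·t - 24, we take 3 integrals. Integrating snap and using the initial condition j(0) = -24, we get j(t) = 60·t^2 - 24·t - 24. The integral of jerk is acceleration. Using a(0) = -8, we get a(t) = 20·t^3 - 12·t^2 - 24·t - 8. The antiderivative of acceleration is velocity. Using v(0) = -4, we get v(t) = 5·t^4 - 4·t^3 - 12·t^2 - 8·t - 4. We have velocity v(t) = 5·t^4 - 4·t^3 - 12·t^2 - 8·t - 4. Substituting t = 2: v(2) = -20.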